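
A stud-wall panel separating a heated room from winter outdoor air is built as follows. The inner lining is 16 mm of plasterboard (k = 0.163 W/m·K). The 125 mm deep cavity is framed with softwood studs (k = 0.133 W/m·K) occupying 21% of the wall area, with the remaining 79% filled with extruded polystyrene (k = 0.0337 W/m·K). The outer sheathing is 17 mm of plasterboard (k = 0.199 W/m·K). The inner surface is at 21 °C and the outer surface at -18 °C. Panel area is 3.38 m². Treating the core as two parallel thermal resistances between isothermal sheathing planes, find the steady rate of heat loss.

Sheathing layers in series; stud and cavity paths in parallel between them.
R_inner = 0.016/(0.163×3.38) = 0.02904 K/W
R_stud  = 0.125/(0.133×0.21×3.38) = 1.324 K/W
R_cav   = 0.125/(0.0337×0.79×3.38) = 1.389 K/W
1/R_core = 1/R_stud + 1/R_cav → R_core = 0.6779 K/W
R_outer = 0.017/(0.199×3.38) = 0.02527 K/W
R_total = 0.7322 K/W
Q = ΔT/R_total = 39/0.7322

Q ≈ 53.3 W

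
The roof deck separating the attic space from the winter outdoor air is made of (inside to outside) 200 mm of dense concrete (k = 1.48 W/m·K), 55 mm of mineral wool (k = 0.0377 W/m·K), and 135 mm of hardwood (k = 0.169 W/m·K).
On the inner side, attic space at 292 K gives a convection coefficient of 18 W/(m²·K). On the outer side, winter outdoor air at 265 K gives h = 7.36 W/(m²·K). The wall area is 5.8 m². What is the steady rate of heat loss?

Treating each layer as a thermal resistance in series:
R_inner film = 1/(h_i·A) = 1/(18×5.8) = 0.009579 K/W
R_dense concrete = L/(kA) = 0.2/(1.48×5.8) = 0.0233 K/W
R_mineral wool = L/(kA) = 0.055/(0.0377×5.8) = 0.2515 K/W
R_hardwood = L/(kA) = 0.135/(0.169×5.8) = 0.1377 K/W
R_outer film = 1/(h_o·A) = 1/(7.36×5.8) = 0.02343 K/W
R_total = 0.4456 K/W
Q = ΔT / R_total = 27 / 0.4456

Q ≈ 60.6 W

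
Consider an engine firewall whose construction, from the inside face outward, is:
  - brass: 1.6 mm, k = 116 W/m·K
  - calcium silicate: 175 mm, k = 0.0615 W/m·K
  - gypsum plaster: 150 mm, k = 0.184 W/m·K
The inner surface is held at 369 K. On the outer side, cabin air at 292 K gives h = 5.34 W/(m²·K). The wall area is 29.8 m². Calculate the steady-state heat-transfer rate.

Q ≈ 596 W

Model the wall as resistances in series:
R_brass = L/(kA) = 0.0016/(116×29.8) = 4.629×10^-7 K/W
R_calcium silicate = L/(kA) = 0.175/(0.0615×29.8) = 0.09549 K/W
R_gypsum plaster = L/(kA) = 0.15/(0.184×29.8) = 0.02736 K/W
R_outer film = 1/(h_o·A) = 1/(5.34×29.8) = 0.006284 K/W
R_total = 0.1291 K/W
Q = ΔT / R_total = 77 / 0.1291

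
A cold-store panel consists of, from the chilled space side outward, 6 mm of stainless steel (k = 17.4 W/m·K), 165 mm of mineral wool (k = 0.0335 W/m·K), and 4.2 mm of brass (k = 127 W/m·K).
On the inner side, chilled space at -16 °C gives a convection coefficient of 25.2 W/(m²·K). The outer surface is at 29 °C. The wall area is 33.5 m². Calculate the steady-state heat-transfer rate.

Q ≈ 304 W

Using the resistance-network approach (series):
R_inner film = 1/(h_i·A) = 1/(25.2×33.5) = 0.001185 K/W
R_stainless steel = L/(kA) = 0.006/(17.4×33.5) = 1.029×10^-5 K/W
R_mineral wool = L/(kA) = 0.165/(0.0335×33.5) = 0.147 K/W
R_brass = L/(kA) = 0.0042/(127×33.5) = 9.872×10^-7 K/W
R_total = 0.1482 K/W
Q = ΔT / R_total = 45 / 0.1482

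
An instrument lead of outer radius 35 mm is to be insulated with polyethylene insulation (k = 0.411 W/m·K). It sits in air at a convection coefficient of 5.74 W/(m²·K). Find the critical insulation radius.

For a cylinder r_cr = k/h = 0.411/5.74
r_cr = 71.6 mm; since the bare radius (35 mm) is below r_cr, adding a thin layer of insulation will *increase* heat loss.

r_cr ≈ 71.6 mm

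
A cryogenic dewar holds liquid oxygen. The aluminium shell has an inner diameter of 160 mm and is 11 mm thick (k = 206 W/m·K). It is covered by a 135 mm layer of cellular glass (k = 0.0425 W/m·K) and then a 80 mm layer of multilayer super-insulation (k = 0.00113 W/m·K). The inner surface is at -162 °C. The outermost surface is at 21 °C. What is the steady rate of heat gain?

Q ≈ 1.95 W

Radial (spherical) resistances in series:
R_aluminium shell = (1/0.08 − 1/0.091)/(4π×206) = 5.837×10^-4 K/W
R_cellular glass = (1/0.091 − 1/0.226)/(4π×0.0425) = 12.29 K/W
R_multilayer super-insulation = (1/0.226 − 1/0.306)/(4π×0.00113) = 81.47 K/W
R_total = 93.76 K/W
Q = ΔT/R_total = 183/93.76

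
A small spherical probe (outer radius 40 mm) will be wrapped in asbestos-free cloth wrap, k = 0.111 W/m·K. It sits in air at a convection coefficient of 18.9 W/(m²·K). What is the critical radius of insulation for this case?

r_cr ≈ 11.7 mm

For a sphere r_cr = 2k/h = 2×0.111/18.9
r_cr = 11.7 mm; since the bare radius (40 mm) is above r_cr, any added insulation will reduce heat loss.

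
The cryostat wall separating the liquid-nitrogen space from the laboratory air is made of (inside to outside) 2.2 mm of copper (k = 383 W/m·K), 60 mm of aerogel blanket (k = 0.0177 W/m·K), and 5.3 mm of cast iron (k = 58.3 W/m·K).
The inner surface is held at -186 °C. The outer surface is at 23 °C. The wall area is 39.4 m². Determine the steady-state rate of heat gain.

Q ≈ 2430 W

Thermal resistances in series:
R_copper = L/(kA) = 0.0022/(383×39.4) = 1.458×10^-7 K/W
R_aerogel blanket = L/(kA) = 0.06/(0.0177×39.4) = 0.08604 K/W
R_cast iron = L/(kA) = 0.0053/(58.3×39.4) = 2.307×10^-6 K/W
R_total = 0.08604 K/W
Q = ΔT / R_total = 209 / 0.08604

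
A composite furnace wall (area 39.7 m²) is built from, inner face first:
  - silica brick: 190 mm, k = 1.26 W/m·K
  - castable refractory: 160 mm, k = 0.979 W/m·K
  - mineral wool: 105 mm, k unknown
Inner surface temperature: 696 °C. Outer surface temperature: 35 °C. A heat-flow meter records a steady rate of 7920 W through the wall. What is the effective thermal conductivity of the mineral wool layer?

k ≈ 0.035 W/(m·K)

Model the wall as resistances in series:
R_silica brick = L/(kA) = 0.19/(1.26×39.7) = 0.003798 K/W
R_castable refractory = L/(kA) = 0.16/(0.979×39.7) = 0.004117 K/W
Sum of known resistances R_other = 0.007915 K/W
Total R = ΔT/Q = 661/7920 = 0.08346 K/W
R_mineral wool = R_total − R_other = 0.07554 K/W
k = L/(R·A) = 0.105/(0.07554×39.7)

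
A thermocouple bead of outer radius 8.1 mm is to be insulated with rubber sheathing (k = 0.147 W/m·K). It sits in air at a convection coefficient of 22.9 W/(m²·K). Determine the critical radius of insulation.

For a sphere r_cr = 2k/h = 2×0.147/22.9
r_cr = 12.8 mm; since the bare radius (8.1 mm) is below r_cr, adding a thin layer of insulation will *increase* heat loss.

r_cr ≈ 12.8 mm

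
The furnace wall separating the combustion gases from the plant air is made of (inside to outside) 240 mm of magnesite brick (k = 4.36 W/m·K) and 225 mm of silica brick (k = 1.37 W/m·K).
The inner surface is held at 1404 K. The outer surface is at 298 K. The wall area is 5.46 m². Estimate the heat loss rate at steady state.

Model the wall as resistances in series:
R_magnesite brick = L/(kA) = 0.24/(4.36×5.46) = 0.01008 K/W
R_silica brick = L/(kA) = 0.225/(1.37×5.46) = 0.03008 K/W
R_total = 0.04016 K/W
Q = ΔT / R_total = 1106 / 0.04016

Q ≈ 27500 W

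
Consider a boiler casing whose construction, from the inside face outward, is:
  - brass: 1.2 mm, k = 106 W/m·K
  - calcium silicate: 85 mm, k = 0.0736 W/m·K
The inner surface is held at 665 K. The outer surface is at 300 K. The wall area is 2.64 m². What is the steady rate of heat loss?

Q ≈ 834 W

Using the resistance-network approach (series):
R_brass = L/(kA) = 0.0012/(106×2.64) = 4.288×10^-6 K/W
R_calcium silicate = L/(kA) = 0.085/(0.0736×2.64) = 0.4375 K/W
R_total = 0.4375 K/W
Q = ΔT / R_total = 365 / 0.4375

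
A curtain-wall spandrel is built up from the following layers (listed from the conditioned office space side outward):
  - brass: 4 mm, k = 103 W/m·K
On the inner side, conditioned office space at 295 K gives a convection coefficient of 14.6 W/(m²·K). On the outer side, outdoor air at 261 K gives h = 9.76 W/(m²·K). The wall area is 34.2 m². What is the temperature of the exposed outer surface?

T ≈ 281 K

Thermal resistances in series:
R_inner film = 1/(h_i·A) = 1/(14.6×34.2) = 0.002003 K/W
R_brass = L/(kA) = 0.004/(103×34.2) = 1.136×10^-6 K/W
R_outer film = 1/(h_o·A) = 1/(9.76×34.2) = 0.002996 K/W
R_total = 0.005 K/W;  Q = ΔT/R_total = 34/0.005 = 6800 W
T_interface = T_inner − Q·ΣR(inner→interface) = 295 − 6800×0.002004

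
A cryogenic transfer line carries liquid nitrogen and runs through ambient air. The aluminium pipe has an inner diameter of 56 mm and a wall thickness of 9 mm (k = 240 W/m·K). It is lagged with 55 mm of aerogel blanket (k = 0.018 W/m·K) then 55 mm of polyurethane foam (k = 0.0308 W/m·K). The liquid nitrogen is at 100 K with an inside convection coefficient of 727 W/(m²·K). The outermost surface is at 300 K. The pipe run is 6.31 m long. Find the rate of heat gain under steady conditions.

Q ≈ 120 W

Cylindrical conduction, so R = ln(r₂/r₁)/(2πkL) per layer, in series:
R_inner film = 1/(h_i·2πr₁L) = 1/(727×2π×0.028×6.31) = 0.001239 K/W
R_aluminium pipe wall = ln(37/28)/(2π×240×6.31) = 2.929×10^-5 K/W
R_aerogel blanket = ln(92/37)/(2π×0.018×6.31) = 1.276 K/W
R_polyurethane foam = ln(147/92)/(2π×0.0308×6.31) = 0.3838 K/W
R_total = 1.661 K/W
Q = ΔT/R_total = 200/1.661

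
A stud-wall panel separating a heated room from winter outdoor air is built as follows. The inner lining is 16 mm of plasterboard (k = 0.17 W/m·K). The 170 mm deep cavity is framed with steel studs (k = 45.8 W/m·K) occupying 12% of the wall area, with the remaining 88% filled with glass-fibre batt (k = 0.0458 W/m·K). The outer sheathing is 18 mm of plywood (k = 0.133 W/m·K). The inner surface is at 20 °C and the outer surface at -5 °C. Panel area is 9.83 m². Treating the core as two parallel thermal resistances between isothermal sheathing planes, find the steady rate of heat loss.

Sheathing layers in series; stud and cavity paths in parallel between them.
R_inner = 0.016/(0.17×9.83) = 0.009575 K/W
R_stud  = 0.17/(45.8×0.12×9.83) = 0.003147 K/W
R_cav   = 0.17/(0.0458×0.88×9.83) = 0.4291 K/W
1/R_core = 1/R_stud + 1/R_cav → R_core = 0.003124 K/W
R_outer = 0.018/(0.133×9.83) = 0.01377 K/W
R_total = 0.02647 K/W
Q = ΔT/R_total = 25/0.02647

Q ≈ 945 W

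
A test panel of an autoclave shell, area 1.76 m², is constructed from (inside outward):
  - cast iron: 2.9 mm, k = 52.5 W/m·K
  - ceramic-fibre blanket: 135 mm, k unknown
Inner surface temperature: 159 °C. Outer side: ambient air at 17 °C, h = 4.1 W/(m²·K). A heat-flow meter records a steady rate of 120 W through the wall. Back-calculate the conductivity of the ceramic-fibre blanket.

Treating each layer as a thermal resistance in series:
R_cast iron = L/(kA) = 0.0029/(52.5×1.76) = 3.139×10^-5 K/W
R_outer film = 1/(h_o·A) = 1/(4.1×1.76) = 0.1386 K/W
Sum of known resistances R_other = 0.1386 K/W
Total R = ΔT/Q = 142/120 = 1.183 K/W
R_ceramic-fibre blanket = R_total − R_other = 1.045 K/W
k = L/(R·A) = 0.135/(1.045×1.76)

k ≈ 0.0734 W/(m·K)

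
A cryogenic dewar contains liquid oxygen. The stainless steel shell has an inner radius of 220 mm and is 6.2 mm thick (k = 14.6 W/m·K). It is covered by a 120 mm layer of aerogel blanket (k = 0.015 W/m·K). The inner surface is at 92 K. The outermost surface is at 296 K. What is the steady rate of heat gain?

Q ≈ 25.1 W

Radial (spherical) resistances in series:
R_stainless steel shell = (1/0.22 − 1/0.2262)/(4π×14.6) = 6.791×10^-4 K/W
R_aerogel blanket = (1/0.2262 − 1/0.3462)/(4π×0.015) = 8.129 K/W
R_total = 8.13 K/W
Q = ΔT/R_total = 204/8.13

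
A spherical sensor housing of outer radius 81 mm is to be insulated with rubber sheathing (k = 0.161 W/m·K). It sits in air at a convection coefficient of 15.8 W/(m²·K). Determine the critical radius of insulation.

For a sphere r_cr = 2k/h = 2×0.161/15.8
r_cr = 20.4 mm; since the bare radius (81 mm) is above r_cr, any added insulation will reduce heat loss.

r_cr ≈ 20.4 mm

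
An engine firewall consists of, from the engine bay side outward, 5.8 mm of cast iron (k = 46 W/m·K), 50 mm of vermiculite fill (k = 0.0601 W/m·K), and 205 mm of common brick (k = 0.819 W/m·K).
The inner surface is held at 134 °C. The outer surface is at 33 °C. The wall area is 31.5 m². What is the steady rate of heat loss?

Q ≈ 2940 W

Series thermal resistances:
R_cast iron = L/(kA) = 0.0058/(46×31.5) = 4.003×10^-6 K/W
R_vermiculite fill = L/(kA) = 0.05/(0.0601×31.5) = 0.02641 K/W
R_common brick = L/(kA) = 0.205/(0.819×31.5) = 0.007946 K/W
R_total = 0.03436 K/W
Q = ΔT / R_total = 101 / 0.03436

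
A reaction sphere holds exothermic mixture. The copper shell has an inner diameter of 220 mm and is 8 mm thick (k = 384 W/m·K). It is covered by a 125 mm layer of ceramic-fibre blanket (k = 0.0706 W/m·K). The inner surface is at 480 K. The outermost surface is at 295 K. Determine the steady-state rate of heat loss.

Spherical conduction: R = (1/r_in − 1/r_out)/(4πk) per layer; series-sum.
R_copper shell = (1/0.11 − 1/0.118)/(4π×384) = 1.277×10^-4 K/W
R_ceramic-fibre blanket = (1/0.118 − 1/0.243)/(4π×0.0706) = 4.914 K/W
R_total = 4.914 K/W
Q = ΔT/R_total = 185/4.914

Q ≈ 37.6 W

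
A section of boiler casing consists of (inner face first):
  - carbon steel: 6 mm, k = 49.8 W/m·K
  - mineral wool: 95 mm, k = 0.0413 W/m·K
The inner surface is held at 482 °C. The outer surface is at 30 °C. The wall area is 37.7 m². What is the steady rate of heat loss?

Q ≈ 7410 W

Using the resistance-network approach (series):
R_carbon steel = L/(kA) = 0.006/(49.8×37.7) = 3.196×10^-6 K/W
R_mineral wool = L/(kA) = 0.095/(0.0413×37.7) = 0.06101 K/W
R_total = 0.06102 K/W
Q = ΔT / R_total = 452 / 0.06102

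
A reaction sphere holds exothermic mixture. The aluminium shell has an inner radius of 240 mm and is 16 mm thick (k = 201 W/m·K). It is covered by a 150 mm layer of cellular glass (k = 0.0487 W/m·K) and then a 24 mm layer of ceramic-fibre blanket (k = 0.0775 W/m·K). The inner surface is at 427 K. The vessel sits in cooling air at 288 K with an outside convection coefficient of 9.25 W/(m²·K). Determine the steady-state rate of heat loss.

Radial (spherical) resistances in series:
R_aluminium shell = (1/0.24 − 1/0.256)/(4π×201) = 1.031×10^-4 K/W
R_cellular glass = (1/0.256 − 1/0.406)/(4π×0.0487) = 2.358 K/W
R_ceramic-fibre blanket = (1/0.406 − 1/0.43)/(4π×0.0775) = 0.1412 K/W
R_outer film = 1/(h·4πr_o²) = 1/(9.25×4π×0.43²) = 0.04653 K/W
R_total = 2.546 K/W
Q = ΔT/R_total = 139/2.546

Q ≈ 54.6 W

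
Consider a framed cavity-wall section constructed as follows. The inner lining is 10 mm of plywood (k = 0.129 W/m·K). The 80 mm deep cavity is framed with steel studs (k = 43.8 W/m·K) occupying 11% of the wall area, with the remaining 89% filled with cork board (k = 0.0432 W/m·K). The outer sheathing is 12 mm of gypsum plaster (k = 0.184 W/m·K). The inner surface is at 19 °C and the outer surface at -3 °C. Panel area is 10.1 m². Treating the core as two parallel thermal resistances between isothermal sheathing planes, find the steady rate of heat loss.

Q ≈ 1400 W

Sheathing layers in series; stud and cavity paths in parallel between them.
R_inner = 0.01/(0.129×10.1) = 0.007675 K/W
R_stud  = 0.08/(43.8×0.11×10.1) = 0.001644 K/W
R_cav   = 0.08/(0.0432×0.89×10.1) = 0.206 K/W
1/R_core = 1/R_stud + 1/R_cav → R_core = 0.001631 K/W
R_outer = 0.012/(0.184×10.1) = 0.006457 K/W
R_total = 0.01576 K/W
Q = ΔT/R_total = 22/0.01576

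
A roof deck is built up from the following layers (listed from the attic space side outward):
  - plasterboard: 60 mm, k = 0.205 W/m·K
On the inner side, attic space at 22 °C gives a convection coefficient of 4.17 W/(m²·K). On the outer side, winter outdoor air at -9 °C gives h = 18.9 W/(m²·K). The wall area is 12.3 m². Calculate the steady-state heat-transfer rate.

Q ≈ 651 W

Thermal resistances in series:
R_inner film = 1/(h_i·A) = 1/(4.17×12.3) = 0.0195 K/W
R_plasterboard = L/(kA) = 0.06/(0.205×12.3) = 0.0238 K/W
R_outer film = 1/(h_o·A) = 1/(18.9×12.3) = 0.004302 K/W
R_total = 0.04759 K/W
Q = ΔT / R_total = 31 / 0.04759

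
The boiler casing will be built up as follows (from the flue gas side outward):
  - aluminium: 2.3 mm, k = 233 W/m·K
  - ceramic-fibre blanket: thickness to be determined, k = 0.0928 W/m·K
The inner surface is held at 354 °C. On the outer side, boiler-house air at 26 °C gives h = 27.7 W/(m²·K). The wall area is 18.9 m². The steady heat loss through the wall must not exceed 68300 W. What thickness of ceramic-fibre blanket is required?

Model the wall as resistances in series:
R_aluminium = L/(kA) = 0.0023/(233×18.9) = 5.223×10^-7 K/W
R_outer film = 1/(h_o·A) = 1/(27.7×18.9) = 0.00191 K/W
Sum of the known resistances R_other = 0.001911 K/W
Required total resistance R_tot = ΔT/Q_allow = 328/68300 = 0.004802 K/W
R_ceramic-fibre blanket = R_tot − R_other = 0.002892 K/W
L = R·k·A = 0.002892×0.0928×18.9

L ≈ 5.07 mm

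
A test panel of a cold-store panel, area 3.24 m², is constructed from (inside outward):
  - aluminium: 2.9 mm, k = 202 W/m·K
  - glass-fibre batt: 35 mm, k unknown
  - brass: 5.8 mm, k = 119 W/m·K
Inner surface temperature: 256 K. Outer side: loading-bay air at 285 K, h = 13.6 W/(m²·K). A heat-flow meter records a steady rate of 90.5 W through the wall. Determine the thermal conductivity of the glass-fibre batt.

Using the resistance-network approach (series):
R_aluminium = L/(kA) = 0.0029/(202×3.24) = 4.431×10^-6 K/W
R_brass = L/(kA) = 0.0058/(119×3.24) = 1.504×10^-5 K/W
R_outer film = 1/(h_o·A) = 1/(13.6×3.24) = 0.02269 K/W
Sum of known resistances R_other = 0.02271 K/W
Total R = ΔT/Q = 29/90.5 = 0.3204 K/W
R_glass-fibre batt = R_total − R_other = 0.2977 K/W
k = L/(R·A) = 0.035/(0.2977×3.24)

k ≈ 0.0363 W/(m·K)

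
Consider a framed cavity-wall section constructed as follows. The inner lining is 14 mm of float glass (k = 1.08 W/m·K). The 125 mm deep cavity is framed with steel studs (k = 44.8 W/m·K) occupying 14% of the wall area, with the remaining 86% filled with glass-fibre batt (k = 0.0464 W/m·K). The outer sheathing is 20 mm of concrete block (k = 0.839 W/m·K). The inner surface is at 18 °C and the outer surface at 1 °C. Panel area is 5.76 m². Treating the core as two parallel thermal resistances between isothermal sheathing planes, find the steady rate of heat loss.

Q ≈ 1730 W

Sheathing layers in series; stud and cavity paths in parallel between them.
R_inner = 0.014/(1.08×5.76) = 0.002251 K/W
R_stud  = 0.125/(44.8×0.14×5.76) = 0.00346 K/W
R_cav   = 0.125/(0.0464×0.86×5.76) = 0.5438 K/W
1/R_core = 1/R_stud + 1/R_cav → R_core = 0.003438 K/W
R_outer = 0.02/(0.839×5.76) = 0.004139 K/W
R_total = 0.009827 K/W
Q = ΔT/R_total = 17/0.009827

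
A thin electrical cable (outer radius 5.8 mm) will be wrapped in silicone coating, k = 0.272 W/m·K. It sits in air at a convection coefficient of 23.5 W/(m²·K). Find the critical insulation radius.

r_cr ≈ 11.6 mm

For a cylinder r_cr = k/h = 0.272/23.5
r_cr = 11.6 mm; since the bare radius (5.8 mm) is below r_cr, adding a thin layer of insulation will *increase* heat loss.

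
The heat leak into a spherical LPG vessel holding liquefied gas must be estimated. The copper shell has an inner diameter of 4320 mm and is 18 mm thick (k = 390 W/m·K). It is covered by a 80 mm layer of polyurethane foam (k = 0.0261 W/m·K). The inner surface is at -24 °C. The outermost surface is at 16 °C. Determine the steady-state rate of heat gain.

Radial (spherical) resistances in series:
R_copper shell = (1/2.16 − 1/2.178)/(4π×390) = 7.807×10^-7 K/W
R_polyurethane foam = (1/2.178 − 1/2.258)/(4π×0.0261) = 0.0496 K/W
R_total = 0.0496 K/W
Q = ΔT/R_total = 40/0.0496

Q ≈ 806 W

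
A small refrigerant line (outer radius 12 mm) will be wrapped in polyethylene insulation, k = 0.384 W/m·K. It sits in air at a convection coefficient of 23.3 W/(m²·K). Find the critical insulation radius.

r_cr ≈ 16.5 mm

For a cylinder r_cr = k/h = 0.384/23.3
r_cr = 16.5 mm; since the bare radius (12 mm) is below r_cr, adding a thin layer of insulation will *increase* heat loss.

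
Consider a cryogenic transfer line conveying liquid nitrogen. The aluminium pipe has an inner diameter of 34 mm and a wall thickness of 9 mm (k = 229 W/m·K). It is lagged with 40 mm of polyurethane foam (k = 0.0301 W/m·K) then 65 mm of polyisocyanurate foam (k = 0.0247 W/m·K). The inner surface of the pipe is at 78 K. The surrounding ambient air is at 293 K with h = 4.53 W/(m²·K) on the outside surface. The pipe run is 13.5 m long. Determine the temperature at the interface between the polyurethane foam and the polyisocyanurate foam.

T ≈ 188 K

For a radial system each layer contributes R = ln(r_out/r_in)/(2πkL); films add R = 1/(hA).
R_aluminium pipe wall = ln(26/17)/(2π×229×13.5) = 2.187×10^-5 K/W
R_polyurethane foam = ln(66/26)/(2π×0.0301×13.5) = 0.3649 K/W
R_polyisocyanurate foam = ln(131/66)/(2π×0.0247×13.5) = 0.3272 K/W
R_outer film = 1/(h_o·2πr_oL) = 1/(4.53×2π×0.131×13.5) = 0.01987 K/W
R_total = 0.712 K/W
Q = ΔT/R_total = 215/0.712
Q = 302 W
T_interface = T_inner + Q·ΣR(inner→interface) = 78 + 302×0.3649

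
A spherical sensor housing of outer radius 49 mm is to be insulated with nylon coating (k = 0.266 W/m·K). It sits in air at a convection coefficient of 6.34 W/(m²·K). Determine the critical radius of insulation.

For a sphere r_cr = 2k/h = 2×0.266/6.34
r_cr = 83.9 mm; since the bare radius (49 mm) is below r_cr, adding a thin layer of insulation will *increase* heat loss.

r_cr ≈ 83.9 mm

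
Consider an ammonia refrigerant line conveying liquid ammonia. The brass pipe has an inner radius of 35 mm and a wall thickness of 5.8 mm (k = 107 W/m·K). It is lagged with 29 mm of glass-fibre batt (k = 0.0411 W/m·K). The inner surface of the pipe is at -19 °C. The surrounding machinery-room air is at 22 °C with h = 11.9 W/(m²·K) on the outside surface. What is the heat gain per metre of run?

Radial resistances (cylindrical: R_cond = ln(r_o/r_i)/(2πkL), R_conv = 1/(h·2πrL)):
R_brass pipe wall = ln(40.8/35)/(2π×107×1) = 2.281×10^-4 K/W
R_glass-fibre batt = ln(69.8/40.8)/(2π×0.0411×1) = 2.079 K/W
R_outer film = 1/(h_o·2πr_oL) = 1/(11.9×2π×0.0698×1) = 0.1916 K/W
R_total = 2.271 K/W
Q = ΔT/R_total = 41/2.271

q′ ≈ 18.1 W/m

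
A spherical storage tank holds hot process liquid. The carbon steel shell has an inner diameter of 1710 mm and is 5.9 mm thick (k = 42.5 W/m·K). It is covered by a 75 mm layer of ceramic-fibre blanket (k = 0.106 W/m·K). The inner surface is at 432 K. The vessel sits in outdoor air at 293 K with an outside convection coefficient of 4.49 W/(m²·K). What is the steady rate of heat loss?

Q ≈ 1540 W

Radial (spherical) resistances in series:
R_carbon steel shell = (1/0.855 − 1/0.8609)/(4π×42.5) = 1.501×10^-5 K/W
R_ceramic-fibre blanket = (1/0.8609 − 1/0.9359)/(4π×0.106) = 0.06988 K/W
R_outer film = 1/(h·4πr_o²) = 1/(4.49×4π×0.9359²) = 0.02023 K/W
R_total = 0.09013 K/W
Q = ΔT/R_total = 139/0.09013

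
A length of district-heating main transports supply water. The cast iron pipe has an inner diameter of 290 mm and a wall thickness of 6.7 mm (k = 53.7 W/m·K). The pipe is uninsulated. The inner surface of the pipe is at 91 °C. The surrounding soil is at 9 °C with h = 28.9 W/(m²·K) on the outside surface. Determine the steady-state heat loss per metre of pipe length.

q′ ≈ 2250 W/m

Radial resistances (cylindrical: R_cond = ln(r_o/r_i)/(2πkL), R_conv = 1/(h·2πrL)):
R_cast iron pipe wall = ln(151.7/145)/(2π×53.7×1) = 1.339×10^-4 K/W
R_outer film = 1/(h_o·2πr_oL) = 1/(28.9×2π×0.1517×1) = 0.0363 K/W
R_total = 0.03644 K/W
Q = ΔT/R_total = 82/0.03644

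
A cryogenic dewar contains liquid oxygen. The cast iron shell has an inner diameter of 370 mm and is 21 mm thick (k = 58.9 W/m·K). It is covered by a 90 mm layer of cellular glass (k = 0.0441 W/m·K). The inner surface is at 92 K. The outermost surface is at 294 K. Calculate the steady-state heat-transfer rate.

Radial (spherical) resistances in series:
R_cast iron shell = (1/0.185 − 1/0.206)/(4π×58.9) = 7.445×10^-4 K/W
R_cellular glass = (1/0.206 − 1/0.296)/(4π×0.0441) = 2.663 K/W
R_total = 2.664 K/W
Q = ΔT/R_total = 202/2.664

Q ≈ 75.8 W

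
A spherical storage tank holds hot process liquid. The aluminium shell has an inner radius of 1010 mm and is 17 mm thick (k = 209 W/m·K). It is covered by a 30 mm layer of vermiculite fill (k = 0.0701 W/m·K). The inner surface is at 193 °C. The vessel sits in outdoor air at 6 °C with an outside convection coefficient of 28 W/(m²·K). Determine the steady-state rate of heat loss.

Q ≈ 5510 W

For a spherical shell R = (1/r₁ − 1/r₂)/(4πk); film R = 1/(h·4πr²). In series:
R_aluminium shell = (1/1.01 − 1/1.027)/(4π×209) = 6.24×10^-6 K/W
R_vermiculite fill = (1/1.027 − 1/1.057)/(4π×0.0701) = 0.03137 K/W
R_outer film = 1/(h·4πr_o²) = 1/(28×4π×1.057²) = 0.002544 K/W
R_total = 0.03392 K/W
Q = ΔT/R_total = 187/0.03392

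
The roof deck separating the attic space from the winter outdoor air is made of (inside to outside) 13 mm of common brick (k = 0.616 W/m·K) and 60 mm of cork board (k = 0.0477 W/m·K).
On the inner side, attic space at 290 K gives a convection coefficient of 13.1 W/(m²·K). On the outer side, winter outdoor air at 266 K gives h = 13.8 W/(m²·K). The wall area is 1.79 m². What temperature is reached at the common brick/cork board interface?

T ≈ 288 K

Treating each layer as a thermal resistance in series:
R_inner film = 1/(h_i·A) = 1/(13.1×1.79) = 0.04265 K/W
R_common brick = L/(kA) = 0.013/(0.616×1.79) = 0.01179 K/W
R_cork board = L/(kA) = 0.06/(0.0477×1.79) = 0.7027 K/W
R_outer film = 1/(h_o·A) = 1/(13.8×1.79) = 0.04048 K/W
R_total = 0.7976 K/W;  Q = ΔT/R_total = 24/0.7976 = 30.09 W
T_interface = T_inner − Q·ΣR(inner→interface) = 290 − 30.1×0.05444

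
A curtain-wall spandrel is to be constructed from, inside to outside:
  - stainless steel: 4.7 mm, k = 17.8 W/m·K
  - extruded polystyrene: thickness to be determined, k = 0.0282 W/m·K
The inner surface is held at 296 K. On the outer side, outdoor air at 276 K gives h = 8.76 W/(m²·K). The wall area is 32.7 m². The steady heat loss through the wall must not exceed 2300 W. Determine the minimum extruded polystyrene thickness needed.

L ≈ 4.79 mm

Model the wall as resistances in series:
R_stainless steel = L/(kA) = 0.0047/(17.8×32.7) = 8.075×10^-6 K/W
R_outer film = 1/(h_o·A) = 1/(8.76×32.7) = 0.003491 K/W
Sum of the known resistances R_other = 0.003499 K/W
Required total resistance R_tot = ΔT/Q_allow = 20/2300 = 0.008696 K/W
R_extruded polystyrene = R_tot − R_other = 0.005197 K/W
L = R·k·A = 0.005197×0.0282×32.7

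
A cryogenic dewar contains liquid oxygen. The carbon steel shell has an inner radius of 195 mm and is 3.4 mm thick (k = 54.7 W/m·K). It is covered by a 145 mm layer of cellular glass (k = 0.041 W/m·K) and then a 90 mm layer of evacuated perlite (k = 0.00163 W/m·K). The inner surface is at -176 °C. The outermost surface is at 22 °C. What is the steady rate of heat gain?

Each spherical layer contributes R = (1/r_i − 1/r_o)/(4πk):
R_carbon steel shell = (1/0.195 − 1/0.1984)/(4π×54.7) = 1.279×10^-4 K/W
R_cellular glass = (1/0.1984 − 1/0.3434)/(4π×0.041) = 4.131 K/W
R_evacuated perlite = (1/0.3434 − 1/0.4334)/(4π×0.00163) = 29.52 K/W
R_total = 33.65 K/W
Q = ΔT/R_total = 198/33.65

Q ≈ 5.88 W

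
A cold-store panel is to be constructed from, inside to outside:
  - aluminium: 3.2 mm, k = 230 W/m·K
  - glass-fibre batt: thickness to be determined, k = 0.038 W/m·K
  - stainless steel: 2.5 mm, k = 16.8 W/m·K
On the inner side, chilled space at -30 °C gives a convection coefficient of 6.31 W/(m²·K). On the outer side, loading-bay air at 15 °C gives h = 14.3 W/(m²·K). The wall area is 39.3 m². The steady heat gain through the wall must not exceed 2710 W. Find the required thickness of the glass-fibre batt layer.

Model the wall as resistances in series:
R_inner film = 1/(h_i·A) = 1/(6.31×39.3) = 0.004033 K/W
R_aluminium = L/(kA) = 0.0032/(230×39.3) = 3.54×10^-7 K/W
R_stainless steel = L/(kA) = 0.0025/(16.8×39.3) = 3.787×10^-6 K/W
R_outer film = 1/(h_o·A) = 1/(14.3×39.3) = 0.001779 K/W
Sum of the known resistances R_other = 0.005816 K/W
Required total resistance R_tot = ΔT/Q_allow = 45/2710 = 0.01661 K/W
R_glass-fibre batt = R_tot − R_other = 0.01079 K/W
L = R·k·A = 0.01079×0.038×39.3

L ≈ 16.1 mm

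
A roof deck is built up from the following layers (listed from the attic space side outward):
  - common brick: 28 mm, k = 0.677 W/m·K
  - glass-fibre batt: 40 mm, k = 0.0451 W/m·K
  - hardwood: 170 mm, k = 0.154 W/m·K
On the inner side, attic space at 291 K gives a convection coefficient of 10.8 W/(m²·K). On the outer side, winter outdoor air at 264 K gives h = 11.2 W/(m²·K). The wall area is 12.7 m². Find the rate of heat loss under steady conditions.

Q ≈ 155 W

Using the resistance-network approach (series):
R_inner film = 1/(h_i·A) = 1/(10.8×12.7) = 0.007291 K/W
R_common brick = L/(kA) = 0.028/(0.677×12.7) = 0.003257 K/W
R_glass-fibre batt = L/(kA) = 0.04/(0.0451×12.7) = 0.06984 K/W
R_hardwood = L/(kA) = 0.17/(0.154×12.7) = 0.08692 K/W
R_outer film = 1/(h_o·A) = 1/(11.2×12.7) = 0.00703 K/W
R_total = 0.1743 K/W
Q = ΔT / R_total = 27 / 0.1743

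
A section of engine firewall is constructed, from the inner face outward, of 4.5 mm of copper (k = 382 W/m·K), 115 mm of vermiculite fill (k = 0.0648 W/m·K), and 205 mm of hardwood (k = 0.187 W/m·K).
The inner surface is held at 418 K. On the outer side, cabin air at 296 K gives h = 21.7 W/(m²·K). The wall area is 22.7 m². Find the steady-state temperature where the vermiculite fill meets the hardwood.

Using the resistance-network approach (series):
R_copper = L/(kA) = 0.0045/(382×22.7) = 5.189×10^-7 K/W
R_vermiculite fill = L/(kA) = 0.115/(0.0648×22.7) = 0.07818 K/W
R_hardwood = L/(kA) = 0.205/(0.187×22.7) = 0.04829 K/W
R_outer film = 1/(h_o·A) = 1/(21.7×22.7) = 0.00203 K/W
R_total = 0.1285 K/W;  Q = ΔT/R_total = 122/0.1285 = 949.4 W
T_interface = T_inner − Q·ΣR(inner→interface) = 418 − 949×0.07818

T ≈ 344 K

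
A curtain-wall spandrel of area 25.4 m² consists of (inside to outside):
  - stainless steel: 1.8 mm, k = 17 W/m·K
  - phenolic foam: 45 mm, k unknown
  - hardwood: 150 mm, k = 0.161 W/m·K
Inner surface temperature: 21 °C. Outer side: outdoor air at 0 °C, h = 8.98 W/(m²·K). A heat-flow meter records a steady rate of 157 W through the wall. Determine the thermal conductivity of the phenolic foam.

Treating each layer as a thermal resistance in series:
R_stainless steel = L/(kA) = 0.0018/(17×25.4) = 4.169×10^-6 K/W
R_hardwood = L/(kA) = 0.15/(0.161×25.4) = 0.03668 K/W
R_outer film = 1/(h_o·A) = 1/(8.98×25.4) = 0.004384 K/W
Sum of known resistances R_other = 0.04107 K/W
Total R = ΔT/Q = 21/157 = 0.1338 K/W
R_phenolic foam = R_total − R_other = 0.09269 K/W
k = L/(R·A) = 0.045/(0.09269×25.4)

k ≈ 0.0191 W/(m·K)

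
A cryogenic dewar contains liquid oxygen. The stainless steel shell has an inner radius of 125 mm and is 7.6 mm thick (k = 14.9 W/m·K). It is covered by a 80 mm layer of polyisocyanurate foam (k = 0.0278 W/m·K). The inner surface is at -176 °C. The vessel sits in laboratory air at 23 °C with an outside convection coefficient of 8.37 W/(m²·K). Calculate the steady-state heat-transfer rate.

Radial (spherical) resistances in series:
R_stainless steel shell = (1/0.125 − 1/0.1326)/(4π×14.9) = 0.002449 K/W
R_polyisocyanurate foam = (1/0.1326 − 1/0.2126)/(4π×0.0278) = 8.123 K/W
R_outer film = 1/(h·4πr_o²) = 1/(8.37×4π×0.2126²) = 0.2103 K/W
R_total = 8.336 K/W
Q = ΔT/R_total = 199/8.336

Q ≈ 23.9 W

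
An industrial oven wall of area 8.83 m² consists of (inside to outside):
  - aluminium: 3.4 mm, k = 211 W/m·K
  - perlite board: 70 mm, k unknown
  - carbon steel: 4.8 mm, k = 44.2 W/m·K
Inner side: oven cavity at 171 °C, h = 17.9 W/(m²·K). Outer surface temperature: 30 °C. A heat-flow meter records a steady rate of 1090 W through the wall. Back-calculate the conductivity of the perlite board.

k ≈ 0.0644 W/(m·K)

Treating each layer as a thermal resistance in series:
R_inner film = 1/(h_i·A) = 1/(17.9×8.83) = 0.006327 K/W
R_aluminium = L/(kA) = 0.0034/(211×8.83) = 1.825×10^-6 K/W
R_carbon steel = L/(kA) = 0.0048/(44.2×8.83) = 1.23×10^-5 K/W
Sum of known resistances R_other = 0.006341 K/W
Total R = ΔT/Q = 141/1090 = 0.1294 K/W
R_perlite board = R_total − R_other = 0.123 K/W
k = L/(R·A) = 0.07/(0.123×8.83)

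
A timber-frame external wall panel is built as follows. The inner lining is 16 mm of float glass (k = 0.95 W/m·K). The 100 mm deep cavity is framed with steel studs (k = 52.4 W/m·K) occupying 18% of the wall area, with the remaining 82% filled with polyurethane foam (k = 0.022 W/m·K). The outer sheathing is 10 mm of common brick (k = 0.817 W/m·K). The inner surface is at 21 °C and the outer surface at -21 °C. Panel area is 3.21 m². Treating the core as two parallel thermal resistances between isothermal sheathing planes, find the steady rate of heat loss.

Sheathing layers in series; stud and cavity paths in parallel between them.
R_inner = 0.016/(0.95×3.21) = 0.005247 K/W
R_stud  = 0.1/(52.4×0.18×3.21) = 0.003303 K/W
R_cav   = 0.1/(0.022×0.82×3.21) = 1.727 K/W
1/R_core = 1/R_stud + 1/R_cav → R_core = 0.003297 K/W
R_outer = 0.01/(0.817×3.21) = 0.003813 K/W
R_total = 0.01236 K/W
Q = ΔT/R_total = 42/0.01236

Q ≈ 3400 W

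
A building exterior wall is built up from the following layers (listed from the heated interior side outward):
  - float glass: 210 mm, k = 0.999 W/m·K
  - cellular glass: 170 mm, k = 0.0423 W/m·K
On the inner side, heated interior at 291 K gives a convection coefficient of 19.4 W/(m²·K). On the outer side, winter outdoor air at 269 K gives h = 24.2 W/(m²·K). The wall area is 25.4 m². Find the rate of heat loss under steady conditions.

Q ≈ 129 W

Treating each layer as a thermal resistance in series:
R_inner film = 1/(h_i·A) = 1/(19.4×25.4) = 0.002029 K/W
R_float glass = L/(kA) = 0.21/(0.999×25.4) = 0.008276 K/W
R_cellular glass = L/(kA) = 0.17/(0.0423×25.4) = 0.1582 K/W
R_outer film = 1/(h_o·A) = 1/(24.2×25.4) = 0.001627 K/W
R_total = 0.1702 K/W
Q = ΔT / R_total = 22 / 0.1702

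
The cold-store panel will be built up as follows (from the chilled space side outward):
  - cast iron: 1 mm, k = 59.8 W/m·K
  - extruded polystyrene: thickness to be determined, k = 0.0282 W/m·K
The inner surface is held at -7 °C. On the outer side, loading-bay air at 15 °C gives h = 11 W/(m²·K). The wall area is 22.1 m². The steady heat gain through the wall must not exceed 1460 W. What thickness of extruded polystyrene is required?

Treating each layer as a thermal resistance in series:
R_cast iron = L/(kA) = 0.001/(59.8×22.1) = 7.567×10^-7 K/W
R_outer film = 1/(h_o·A) = 1/(11×22.1) = 0.004114 K/W
Sum of the known resistances R_other = 0.004114 K/W
Required total resistance R_tot = ΔT/Q_allow = 22/1460 = 0.01507 K/W
R_extruded polystyrene = R_tot − R_other = 0.01095 K/W
L = R·k·A = 0.01095×0.0282×22.1

L ≈ 6.83 mm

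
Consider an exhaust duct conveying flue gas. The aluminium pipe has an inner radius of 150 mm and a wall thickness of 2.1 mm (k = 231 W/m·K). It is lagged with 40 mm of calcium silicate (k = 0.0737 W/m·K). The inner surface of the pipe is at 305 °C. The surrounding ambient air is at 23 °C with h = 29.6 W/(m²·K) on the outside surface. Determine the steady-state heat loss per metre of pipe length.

q′ ≈ 530 W/m

Treating each annulus and film as a series resistance:
R_aluminium pipe wall = ln(152.1/150)/(2π×231×1) = 9.579×10^-6 K/W
R_calcium silicate = ln(192.1/152.1)/(2π×0.0737×1) = 0.5042 K/W
R_outer film = 1/(h_o·2πr_oL) = 1/(29.6×2π×0.1921×1) = 0.02799 K/W
R_total = 0.5322 K/W
Q = ΔT/R_total = 282/0.5322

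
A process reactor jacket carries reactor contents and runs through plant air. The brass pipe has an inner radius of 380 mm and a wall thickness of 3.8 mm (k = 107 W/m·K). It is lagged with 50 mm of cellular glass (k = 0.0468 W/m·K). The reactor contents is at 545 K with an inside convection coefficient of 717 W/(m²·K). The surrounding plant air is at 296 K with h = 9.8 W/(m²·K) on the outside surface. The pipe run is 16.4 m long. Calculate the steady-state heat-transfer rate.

Q ≈ 8980 W

Radial resistances (cylindrical: R_cond = ln(r_o/r_i)/(2πkL), R_conv = 1/(h·2πrL)):
R_inner film = 1/(h_i·2πr₁L) = 1/(717×2π×0.38×16.4) = 3.562×10^-5 K/W
R_brass pipe wall = ln(383.8/380)/(2π×107×16.4) = 9.025×10^-7 K/W
R_cellular glass = ln(433.8/383.8)/(2π×0.0468×16.4) = 0.02539 K/W
R_outer film = 1/(h_o·2πr_oL) = 1/(9.8×2π×0.4338×16.4) = 0.002283 K/W
R_total = 0.02771 K/W
Q = ΔT/R_total = 249/0.02771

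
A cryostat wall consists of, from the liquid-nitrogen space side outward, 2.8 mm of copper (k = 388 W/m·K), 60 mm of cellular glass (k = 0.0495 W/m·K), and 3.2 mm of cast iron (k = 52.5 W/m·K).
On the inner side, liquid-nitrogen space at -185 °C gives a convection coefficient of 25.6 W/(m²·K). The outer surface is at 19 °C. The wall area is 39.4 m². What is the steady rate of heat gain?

Model the wall as resistances in series:
R_inner film = 1/(h_i·A) = 1/(25.6×39.4) = 9.914×10^-4 K/W
R_copper = L/(kA) = 0.0028/(388×39.4) = 1.832×10^-7 K/W
R_cellular glass = L/(kA) = 0.06/(0.0495×39.4) = 0.03076 K/W
R_cast iron = L/(kA) = 0.0032/(52.5×39.4) = 1.547×10^-6 K/W
R_total = 0.03176 K/W
Q = ΔT / R_total = 204 / 0.03176

Q ≈ 6420 W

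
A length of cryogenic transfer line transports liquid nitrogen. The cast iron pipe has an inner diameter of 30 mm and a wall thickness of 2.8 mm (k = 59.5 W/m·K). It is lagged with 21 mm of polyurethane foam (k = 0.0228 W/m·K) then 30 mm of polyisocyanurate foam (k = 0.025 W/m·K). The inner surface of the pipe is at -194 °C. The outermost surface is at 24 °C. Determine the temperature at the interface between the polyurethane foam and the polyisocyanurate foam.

For a radial system each layer contributes R = ln(r_out/r_in)/(2πkL); films add R = 1/(hA).
R_cast iron pipe wall = ln(17.8/15)/(2π×59.5×1) = 4.578×10^-4 K/W
R_polyurethane foam = ln(38.8/17.8)/(2π×0.0228×1) = 5.439 K/W
R_polyisocyanurate foam = ln(68.8/38.8)/(2π×0.025×1) = 3.646 K/W
R_total = 9.086 K/W
Q = ΔT/R_total = 218/9.086
Q = 24 W/m
T_interface = T_inner + Q·ΣR(inner→interface) = -194 + 24×5.44

T ≈ -63.5 °C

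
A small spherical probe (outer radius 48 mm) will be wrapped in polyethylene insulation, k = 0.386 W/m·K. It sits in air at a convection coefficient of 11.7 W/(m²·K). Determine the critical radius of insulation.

For a sphere r_cr = 2k/h = 2×0.386/11.7
r_cr = 66 mm; since the bare radius (48 mm) is below r_cr, adding a thin layer of insulation will *increase* heat loss.

r_cr ≈ 66 mm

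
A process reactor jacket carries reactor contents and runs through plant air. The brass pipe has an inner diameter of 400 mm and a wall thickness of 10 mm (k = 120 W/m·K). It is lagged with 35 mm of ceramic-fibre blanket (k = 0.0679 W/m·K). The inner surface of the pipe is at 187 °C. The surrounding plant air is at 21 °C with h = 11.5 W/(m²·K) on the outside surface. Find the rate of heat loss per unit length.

q′ ≈ 397 W/m

Radial resistances (cylindrical: R_cond = ln(r_o/r_i)/(2πkL), R_conv = 1/(h·2πrL)):
R_brass pipe wall = ln(210/200)/(2π×120×1) = 6.471×10^-5 K/W
R_ceramic-fibre blanket = ln(245/210)/(2π×0.0679×1) = 0.3613 K/W
R_outer film = 1/(h_o·2πr_oL) = 1/(11.5×2π×0.245×1) = 0.05649 K/W
R_total = 0.4179 K/W
Q = ΔT/R_total = 166/0.4179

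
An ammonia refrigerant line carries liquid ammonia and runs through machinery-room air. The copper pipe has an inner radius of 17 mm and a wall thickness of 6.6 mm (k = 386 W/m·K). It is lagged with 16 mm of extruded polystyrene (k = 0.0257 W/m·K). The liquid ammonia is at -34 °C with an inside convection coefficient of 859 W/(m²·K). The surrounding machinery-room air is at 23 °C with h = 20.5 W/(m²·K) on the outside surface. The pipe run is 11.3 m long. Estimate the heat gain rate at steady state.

Q ≈ 189 W

For a radial system each layer contributes R = ln(r_out/r_in)/(2πkL); films add R = 1/(hA).
R_inner film = 1/(h_i·2πr₁L) = 1/(859×2π×0.017×11.3) = 9.645×10^-4 K/W
R_copper pipe wall = ln(23.6/17)/(2π×386×11.3) = 1.197×10^-5 K/W
R_extruded polystyrene = ln(39.6/23.6)/(2π×0.0257×11.3) = 0.2837 K/W
R_outer film = 1/(h_o·2πr_oL) = 1/(20.5×2π×0.0396×11.3) = 0.01735 K/W
R_total = 0.302 K/W
Q = ΔT/R_total = 57/0.302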